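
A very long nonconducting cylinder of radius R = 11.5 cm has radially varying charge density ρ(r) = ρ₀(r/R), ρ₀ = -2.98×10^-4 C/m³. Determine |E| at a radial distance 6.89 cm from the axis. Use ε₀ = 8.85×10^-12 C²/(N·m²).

4.63×10^5 N/C

Choose a coaxial cylinder of radius r = 6.89 cm (arbitrary length L) as the Gaussian surface (r < R).
λ_enc = ∫₀^r ρ(r')·2πr' dr' = (2πρ₀/R)·r^3/3 = -1.775×10^-6 C/m.
By Gauss's law (flux through the curved wall only), E·2πrL = λ_enc L/ε₀.
E = |λ_enc|/(2πε₀r) = (1.775×10^-6)/(2π·8.85×10^-12·0.0689) = 4.63×10^5 N/C.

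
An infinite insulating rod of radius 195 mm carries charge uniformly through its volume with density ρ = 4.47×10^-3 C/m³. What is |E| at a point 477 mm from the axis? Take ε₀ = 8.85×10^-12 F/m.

Choose a coaxial cylinder of radius r = 477 mm (arbitrary length L) as the Gaussian surface (r > 195 mm, full cross-section enclosed).
λ_enc = ρ·πR² = (4.47×10^-3)π(0.195)² = 5.34×10^-4 C/m.
By Gauss's law (flux through the curved wall only), E·2πrL = λ_enc L/ε₀.
E = |λ_enc|/(2πε₀r) = (5.34×10^-4)/(2π·8.85×10^-12·0.477) = 2.01×10^7 N/C.

|E| ≈ 2.01×10^7 V/m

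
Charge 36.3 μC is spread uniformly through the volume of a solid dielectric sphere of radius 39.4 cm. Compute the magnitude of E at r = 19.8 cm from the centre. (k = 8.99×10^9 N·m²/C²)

E = 1.06×10^6 N/C

Use a concentric Gaussian sphere at r = 19.8 cm (r < R).
For a uniform sphere the enclosed fraction is (r/R)³, so Q_enc = (36.3 μC)(0.198/0.394)³ = 4.607×10^-6 C.
Since E is radial and uniform over the Gaussian sphere, Φ = E·4πr² = Q_enc/ε₀.
E = k|Q_enc|/r² = (8.99×10^9)(4.607×10^-6)/(0.198)² = 1.06×10^6 N/C.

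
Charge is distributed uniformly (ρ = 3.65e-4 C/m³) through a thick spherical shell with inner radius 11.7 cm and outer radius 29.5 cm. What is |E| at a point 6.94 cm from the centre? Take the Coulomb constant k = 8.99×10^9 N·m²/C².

Symmetry ⇒ E = E(r) r̂. Gaussian sphere of radius r = 6.94 cm (r < 11.7 cm, inside the empty cavity).
Q_enc = 0 (all charge lies at larger r); Gauss's law gives E = 0.

|E| = 0 N/C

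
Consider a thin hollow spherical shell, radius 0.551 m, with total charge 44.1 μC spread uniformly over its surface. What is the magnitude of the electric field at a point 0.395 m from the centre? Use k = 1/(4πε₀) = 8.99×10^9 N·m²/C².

|E| = 0 N/C

Use a concentric Gaussian sphere at r = 0.395 m (inside the shell, r < 0.551 m).
No charge lies within this surface, so Q_enc = 0 and Gauss's law gives E·4πr² = 0 ⇒ E = 0.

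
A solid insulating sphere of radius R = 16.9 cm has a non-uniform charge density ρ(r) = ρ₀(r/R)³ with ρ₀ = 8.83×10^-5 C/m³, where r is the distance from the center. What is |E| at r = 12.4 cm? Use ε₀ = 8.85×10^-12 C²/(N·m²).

E ≈ 8.15×10^4 V/m

Take a concentric spherical Gaussian surface of radius r = 12.4 cm (r < R).
Q_enc = ∫₀^r ρ(r')·4πr'² dr' = (4πρ₀/R³) ∫₀^r r'^5 dr' = 4πρ₀ r^6/(6·R³) = 1.393e-7 C.
Applying ∮E·dA = Q_enc/ε₀ with Φ = E(4πr²):
E = |Q_enc|/(4πε₀r²) = (1.393×10^-7)/(4π·8.85×10^-12·(0.124)²) = 8.15×10^4 N/C.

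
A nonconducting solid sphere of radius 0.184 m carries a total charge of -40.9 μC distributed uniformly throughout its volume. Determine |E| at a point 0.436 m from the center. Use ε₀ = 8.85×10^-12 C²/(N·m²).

Symmetry ⇒ E = E(r) r̂. Gaussian sphere of radius r = 0.436 m (r > R, so the entire charge is enclosed).
Q_enc = -40.9 μC = -4.09e-5 C.
Gauss's law: E·4πr² = Q_enc/ε₀.
E = |Q_enc|/(4πε₀r²) = (4.09×10^-5)/(4π·8.85×10^-12·(0.436)²) = 1.93×10^6 N/C.

E ≈ 1.93×10^6 N/C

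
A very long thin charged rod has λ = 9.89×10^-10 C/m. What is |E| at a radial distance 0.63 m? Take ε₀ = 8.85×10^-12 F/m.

|E| ≈ 28.2 N/C

Take a coaxial cylindrical Gaussian surface of radius r = 0.63 m and length L.
Q_enc = λL, so λ_enc = 9.89×10^-10 C/m.
Gauss's law: E·2πrL = λ_enc L/ε₀.
E = |λ_enc|/(2πε₀r) = (9.89×10^-10)/(2π·8.85×10^-12·0.63) = 28.2 N/C.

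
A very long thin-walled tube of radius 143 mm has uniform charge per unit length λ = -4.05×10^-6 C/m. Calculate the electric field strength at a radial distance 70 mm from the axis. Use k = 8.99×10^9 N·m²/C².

E = 0

Take a coaxial cylindrical Gaussian surface of radius r = 70 mm and length L (r < 143 mm, inside the shell).
No charge is enclosed, so Gauss's law gives E·2πrL = 0 ⇒ E = 0.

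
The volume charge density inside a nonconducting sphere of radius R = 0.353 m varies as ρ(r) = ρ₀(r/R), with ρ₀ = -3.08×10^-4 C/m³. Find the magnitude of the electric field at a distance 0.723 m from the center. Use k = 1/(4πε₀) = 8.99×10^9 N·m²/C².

Symmetry ⇒ E = E(r) r̂. Gaussian sphere of radius r = 0.723 m (r > R, all charge enclosed).
Q_enc = 4π ∫₀^R ρ₀(r'/R)^1 r'² dr' = 4πρ₀R³/4 = -4.256×10^-5 C.
Gauss's law: E·4πr² = Q_enc/ε₀.
E = k|Q_enc|/r² = (8.99×10^9)(4.256×10^-5)/(0.723)² = 7.32×10^5 N/C.

|E| = 7.32×10^5 V/m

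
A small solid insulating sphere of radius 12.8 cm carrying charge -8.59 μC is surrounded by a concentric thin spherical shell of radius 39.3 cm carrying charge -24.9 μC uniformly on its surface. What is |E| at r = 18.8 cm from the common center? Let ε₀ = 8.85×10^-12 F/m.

Take a concentric spherical Gaussian surface of radius r = 18.8 cm (between the bodies, 12.8 cm < r < 39.3 cm).
Only the inner charge is enclosed; the outer shell contributes nothing inside itself. Q_enc = -8.59 μC = -8.59e-6 C.
Since E is radial and uniform over the Gaussian sphere, Φ = E·4πr² = Q_enc/ε₀.
E = |Q_enc|/(4πε₀r²) = (8.59×10^-6)/(4π·8.85×10^-12·(0.188)²) = 2.19e6 N/C.

E ≈ 2.19×10^6 N/C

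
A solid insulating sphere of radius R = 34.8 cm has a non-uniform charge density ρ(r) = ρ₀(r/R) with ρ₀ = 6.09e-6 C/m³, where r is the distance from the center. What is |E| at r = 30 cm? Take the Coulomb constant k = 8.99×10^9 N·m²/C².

|E| = 4.45×10^4 N/C

Use a concentric Gaussian sphere at r = 30 cm (r < R).
Q_enc = ∫₀^r ρ(r')·4πr'² dr' = (4πρ₀/R) ∫₀^r r'^3 dr' = 4πρ₀ r^4/(4·R) = 4.453×10^-7 C.
Since E is radial and uniform over the Gaussian sphere, Φ = E·4πr² = Q_enc/ε₀.
E = k|Q_enc|/r² = (8.99×10^9)(4.453×10^-7)/(0.3)² = 4.45×10^4 N/C.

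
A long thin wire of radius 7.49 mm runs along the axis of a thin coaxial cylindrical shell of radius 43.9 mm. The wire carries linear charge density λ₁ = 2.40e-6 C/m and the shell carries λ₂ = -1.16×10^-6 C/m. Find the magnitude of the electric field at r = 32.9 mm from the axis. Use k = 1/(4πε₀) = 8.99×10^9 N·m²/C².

|E| = 1.31e6 N/C

Coaxial Gaussian cylinder, radius r = 32.9 mm, length L (between the conductors, 7.49 mm < r < 43.9 mm).
Only the inner wire is enclosed; the outer shell contributes nothing inside itself. λ_enc = λ₁ = 2.40×10^-6 C/m.
Gauss's law: E·2πrL = λ_enc L/ε₀.
E = 2k|λ_enc|/r = 2(8.99×10^9)(2.40e-6)/(0.0329) = 1.31e6 N/C.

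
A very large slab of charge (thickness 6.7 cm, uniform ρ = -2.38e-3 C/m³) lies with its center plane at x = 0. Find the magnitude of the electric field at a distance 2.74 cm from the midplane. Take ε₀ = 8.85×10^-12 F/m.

|E| = 7.37e6 N/C

By symmetry E is perpendicular to the slab. A Gaussian pillbox from −2.74 cm to +2.74 cm (face area A) lies entirely within the slab.
Q_enc = ρ·(2x)·A and flux = 2EA, so 2EA = 2ρxA/ε₀ ⇒ E = |ρ|x/ε₀.
E = (2.38×10^-3)(0.0274)/(8.85×10^-12) = 7.37e6 N/C.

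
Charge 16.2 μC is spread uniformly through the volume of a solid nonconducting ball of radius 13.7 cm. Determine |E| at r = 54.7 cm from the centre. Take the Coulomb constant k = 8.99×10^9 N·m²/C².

|E| = 4.87×10^5 N/C

Use a concentric Gaussian sphere at r = 54.7 cm (r > R, so the entire charge is enclosed).
Q_enc = 16.2 μC = 1.62×10^-5 C.
Since E is radial and uniform over the Gaussian sphere, Φ = E·4πr² = Q_enc/ε₀.
E = k|Q_enc|/r² = (8.99×10^9)(1.62×10^-5)/(0.547)² = 4.87e5 N/C.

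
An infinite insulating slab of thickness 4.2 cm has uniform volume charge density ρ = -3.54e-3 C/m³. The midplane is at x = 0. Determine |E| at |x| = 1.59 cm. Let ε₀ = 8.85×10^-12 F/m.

By symmetry E is perpendicular to the slab. A Gaussian pillbox from −1.59 cm to +1.59 cm (face area A) lies entirely within the slab.
Q_enc = ρ·(2x)·A and flux = 2EA, so 2EA = 2ρxA/ε₀ ⇒ E = |ρ|x/ε₀.
E = (3.54e-3)(0.0159)/(8.85×10^-12) = 6.36×10^6 N/C.

6.36×10^6 N/C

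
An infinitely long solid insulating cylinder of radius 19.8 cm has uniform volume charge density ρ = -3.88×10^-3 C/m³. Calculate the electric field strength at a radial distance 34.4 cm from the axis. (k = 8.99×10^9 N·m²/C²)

Take a coaxial cylindrical Gaussian surface of radius r = 34.4 cm and length L (r > 19.8 cm, full cross-section enclosed).
λ_enc = ρ·πR² = (-3.88×10^-3)π(0.198)² = -4.779×10^-4 C/m.
Since E is radial and uniform over the curved surface, Φ = E·2πrL = Q_enc/ε₀ = λ_enc L/ε₀.
E = 2k|λ_enc|/r = 2(8.99×10^9)(4.779×10^-4)/(0.344) = 2.50×10^7 N/C.

E ≈ 2.50×10^7 N/C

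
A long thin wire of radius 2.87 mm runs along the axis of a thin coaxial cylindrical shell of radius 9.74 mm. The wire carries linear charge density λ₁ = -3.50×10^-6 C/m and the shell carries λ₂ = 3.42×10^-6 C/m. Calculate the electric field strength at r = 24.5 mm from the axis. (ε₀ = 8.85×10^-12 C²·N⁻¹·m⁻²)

Coaxial Gaussian cylinder, radius r = 24.5 mm, length L (r > 9.74 mm, enclosing both).
λ_enc = λ₁ + λ₂ = (-3.50×10^-6) + (3.42×10^-6) = -8.00×10^-8 C/m.
By Gauss's law (flux through the curved wall only), E·2πrL = λ_enc L/ε₀.
E = |λ_enc|/(2πε₀r) = (8.00e-8)/(2π·8.85×10^-12·0.0245) = 5.87e4 N/C.

E = 5.87e4 N/C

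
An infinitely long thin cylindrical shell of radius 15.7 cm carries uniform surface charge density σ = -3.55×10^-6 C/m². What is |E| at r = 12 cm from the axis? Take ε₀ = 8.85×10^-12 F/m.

Take a coaxial cylindrical Gaussian surface of radius r = 12 cm and length L (r < 15.7 cm, inside the shell).
All the surface charge lies outside this cylinder: Q_enc = 0, hence E = 0.

|E| = 0 N/C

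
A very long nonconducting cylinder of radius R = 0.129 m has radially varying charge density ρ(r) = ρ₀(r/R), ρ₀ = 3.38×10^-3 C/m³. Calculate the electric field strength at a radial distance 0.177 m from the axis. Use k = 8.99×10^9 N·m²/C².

E = 1.20×10^7 V/m

By cylindrical symmetry E is radial; use a coaxial Gaussian cylinder of radius 0.177 m and length L (r > R, full charge per length enclosed).
λ_enc = 2π ∫₀^R ρ₀(r'/R)^1 r' dr' = 2πρ₀R²/3 = 1.178e-4 C/m.
Gauss's law: E·2πrL = λ_enc L/ε₀.
E = 2k|λ_enc|/r = 2(8.99×10^9)(1.178×10^-4)/(0.177) = 1.20×10^7 N/C.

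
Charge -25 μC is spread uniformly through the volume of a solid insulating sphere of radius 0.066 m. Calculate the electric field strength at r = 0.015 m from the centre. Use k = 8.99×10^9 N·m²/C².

E ≈ 1.17e7 N/C

By spherical symmetry E is radial; choose a Gaussian sphere of radius r = 0.015 m (r < R).
Only the charge within r is enclosed: Q_enc = Q·(r/R)³ = (-25 μC)·(0.015 m/0.066 m)³ = -2.935×10^-7 C.
By Gauss's law, ∮E·dA = E·4πr² = Q_enc/ε₀.
E = k|Q_enc|/r² = (8.99×10^9)(2.935e-7)/(0.015)² = 1.17×10^7 N/C.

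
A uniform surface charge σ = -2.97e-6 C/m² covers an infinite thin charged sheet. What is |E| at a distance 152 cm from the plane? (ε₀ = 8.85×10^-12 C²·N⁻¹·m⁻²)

1.68×10^5 N/C

The symmetry is planar: E is normal to the sheet and the same magnitude on both sides. Take a pillbox straddling the sheet with end-cap area A.
Flux Φ = 2EA and Q_enc = σA, so 2EA = σA/ε₀ ⇒ E = |σ|/(2ε₀), independent of distance.
E = |σ|/(2ε₀) = (2.97×10^-6)/(2·8.85×10^-12) = 1.68e5 N/C.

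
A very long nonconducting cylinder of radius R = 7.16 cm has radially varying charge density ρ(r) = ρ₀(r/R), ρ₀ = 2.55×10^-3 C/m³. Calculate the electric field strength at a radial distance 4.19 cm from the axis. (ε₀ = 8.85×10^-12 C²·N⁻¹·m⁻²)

|E| ≈ 2.35×10^6 N/C

Choose a coaxial cylinder of radius r = 4.19 cm (arbitrary length L) as the Gaussian surface (r < R).
λ_enc = ∫₀^r ρ(r')·2πr' dr' = (2πρ₀/R)·r^3/3 = 5.487e-6 C/m.
Applying ∮E·dA = Q_enc/ε₀ with the end caps contributing no flux:
E = |λ_enc|/(2πε₀r) = (5.487×10^-6)/(2π·8.85×10^-12·0.0419) = 2.35e6 N/C.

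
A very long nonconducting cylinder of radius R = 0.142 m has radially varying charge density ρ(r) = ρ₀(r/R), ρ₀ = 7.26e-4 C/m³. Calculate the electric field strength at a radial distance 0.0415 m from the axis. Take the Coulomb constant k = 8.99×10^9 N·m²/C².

Take a coaxial cylindrical Gaussian surface of radius r = 0.0415 m and length L (r < R).
λ_enc = ∫₀^r ρ(r')·2πr' dr' = (2πρ₀/R)·r^3/3 = 7.653×10^-7 C/m.
Since E is radial and uniform over the curved surface, Φ = E·2πrL = Q_enc/ε₀ = λ_enc L/ε₀.
E = 2k|λ_enc|/r = 2(8.99×10^9)(7.653×10^-7)/(0.0415) = 3.32×10^5 N/C.

|E| ≈ 3.32×10^5 V/m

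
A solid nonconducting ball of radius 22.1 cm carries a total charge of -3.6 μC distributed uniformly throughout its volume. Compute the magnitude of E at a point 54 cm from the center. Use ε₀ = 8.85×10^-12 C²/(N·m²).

Symmetry ⇒ E = E(r) r̂. Gaussian sphere of radius r = 54 cm (r > R, so the entire charge is enclosed).
Q_enc = -3.6 μC = -3.60×10^-6 C.
Since E is radial and uniform over the Gaussian sphere, Φ = E·4πr² = Q_enc/ε₀.
E = |Q_enc|/(4πε₀r²) = (3.60×10^-6)/(4π·8.85×10^-12·(0.54)²) = 1.11×10^5 N/C.

|E| = 1.11×10^5 N/C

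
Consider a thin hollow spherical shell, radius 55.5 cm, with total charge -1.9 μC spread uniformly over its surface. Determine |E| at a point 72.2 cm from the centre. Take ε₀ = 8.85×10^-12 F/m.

Symmetry ⇒ E = E(r) r̂. Gaussian sphere of radius r = 72.2 cm (r > 55.5 cm).
The entire shell is enclosed: Q_enc = -1.90e-6 C.
By Gauss's law, ∮E·dA = E·4πr² = Q_enc/ε₀.
E = |Q_enc|/(4πε₀r²) = (1.90×10^-6)/(4π·8.85×10^-12·(0.722)²) = 3.28×10^4 N/C.

E = 3.28×10^4 N/C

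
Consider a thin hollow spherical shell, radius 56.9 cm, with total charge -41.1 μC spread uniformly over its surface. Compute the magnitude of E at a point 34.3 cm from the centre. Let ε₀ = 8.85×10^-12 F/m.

|E| = 0 N/C

By spherical symmetry E is radial; choose a Gaussian sphere of radius r = 34.3 cm (inside the shell, r < 56.9 cm).
No charge lies within this surface, so Q_enc = 0 and Gauss's law gives E·4πr² = 0 ⇒ E = 0.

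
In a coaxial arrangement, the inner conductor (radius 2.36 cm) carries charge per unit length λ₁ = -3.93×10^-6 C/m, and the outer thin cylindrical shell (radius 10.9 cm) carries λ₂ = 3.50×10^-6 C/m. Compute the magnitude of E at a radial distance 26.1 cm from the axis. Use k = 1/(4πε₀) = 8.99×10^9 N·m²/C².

Choose a coaxial cylinder of radius r = 26.1 cm (arbitrary length L) as the Gaussian surface (r > 10.9 cm, enclosing both).
λ_enc = λ₁ + λ₂ = (-3.93×10^-6) + (3.50×10^-6) = -4.30×10^-7 C/m.
Since E is radial and uniform over the curved surface, Φ = E·2πrL = Q_enc/ε₀ = λ_enc L/ε₀.
E = 2k|λ_enc|/r = 2(8.99×10^9)(4.30e-7)/(0.261) = 2.96e4 N/C.

E ≈ 2.96e4 V/m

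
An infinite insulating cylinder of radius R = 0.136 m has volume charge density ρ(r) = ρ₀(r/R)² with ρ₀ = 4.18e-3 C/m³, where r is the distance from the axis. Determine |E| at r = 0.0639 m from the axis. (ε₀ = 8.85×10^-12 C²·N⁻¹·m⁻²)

Choose a coaxial cylinder of radius r = 0.0639 m (arbitrary length L) as the Gaussian surface (r < R).
Integrating ρ over the cross-section to radius r: λ_enc = (2πρ₀/R²) ∫₀^r r'^3 dr' = 2πρ₀ r^4/(4·R²) = 5.919e-6 C/m.
Since E is radial and uniform over the curved surface, Φ = E·2πrL = Q_enc/ε₀ = λ_enc L/ε₀.
E = |λ_enc|/(2πε₀r) = (5.919e-6)/(2π·8.85×10^-12·0.0639) = 1.67e6 N/C.

E ≈ 1.67×10^6 N/C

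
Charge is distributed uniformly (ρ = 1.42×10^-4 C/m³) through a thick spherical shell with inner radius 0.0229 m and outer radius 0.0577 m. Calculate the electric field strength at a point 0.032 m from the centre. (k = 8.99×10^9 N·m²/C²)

Use a concentric Gaussian sphere at r = 0.032 m (within the shell material, 0.0229 m < r < 0.0577 m).
Only the shell between 0.0229 m and r is enclosed: Q_enc = ρ·(4π/3)(r³ − a³) = (1.42×10^-4)·(4π/3)·((0.032)³ − (0.0229)³) = 1.235e-8 C.
By Gauss's law, ∮E·dA = E·4πr² = Q_enc/ε₀.
E = k|Q_enc|/r² = (8.99×10^9)(1.235e-8)/(0.032)² = 1.08×10^5 N/C.

1.08e5 V/m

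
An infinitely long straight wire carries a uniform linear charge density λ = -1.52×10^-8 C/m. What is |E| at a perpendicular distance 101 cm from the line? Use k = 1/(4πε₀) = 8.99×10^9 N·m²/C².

|E| ≈ 271 V/m

Choose a coaxial cylinder of radius r = 101 cm (arbitrary length L) as the Gaussian surface.
Q_enc = λL, so λ_enc = -1.52×10^-8 C/m.
Since E is radial and uniform over the curved surface, Φ = E·2πrL = Q_enc/ε₀ = λ_enc L/ε₀.
E = 2k|λ_enc|/r = 2(8.99×10^9)(1.52e-8)/(1.01) = 271 N/C.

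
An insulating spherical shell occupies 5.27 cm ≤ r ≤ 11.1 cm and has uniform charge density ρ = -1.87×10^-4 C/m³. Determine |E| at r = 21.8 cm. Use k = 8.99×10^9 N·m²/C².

1.81×10^5 N/C

Symmetry ⇒ E = E(r) r̂. Gaussian sphere of radius r = 21.8 cm (r > 11.1 cm, enclosing the whole shell).
Q_enc = ρ·(4π/3)(b³ − a³) = (-1.87×10^-4)·(4π/3)·((0.111)³ − (0.0527)³) = -9.566×10^-7 C.
Applying ∮E·dA = Q_enc/ε₀ with Φ = E(4πr²):
E = k|Q_enc|/r² = (8.99×10^9)(9.566×10^-7)/(0.218)² = 1.81e5 N/C.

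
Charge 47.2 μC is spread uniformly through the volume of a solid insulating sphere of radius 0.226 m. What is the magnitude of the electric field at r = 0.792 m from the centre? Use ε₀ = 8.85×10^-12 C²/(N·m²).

By spherical symmetry E is radial; choose a Gaussian sphere of radius r = 0.792 m (r > R, so the entire charge is enclosed).
Q_enc = 47.2 μC = 4.72×10^-5 C.
Since E is radial and uniform over the Gaussian sphere, Φ = E·4πr² = Q_enc/ε₀.
E = |Q_enc|/(4πε₀r²) = (4.72e-5)/(4π·8.85×10^-12·(0.792)²) = 6.77×10^5 N/C.

6.77×10^5 N/C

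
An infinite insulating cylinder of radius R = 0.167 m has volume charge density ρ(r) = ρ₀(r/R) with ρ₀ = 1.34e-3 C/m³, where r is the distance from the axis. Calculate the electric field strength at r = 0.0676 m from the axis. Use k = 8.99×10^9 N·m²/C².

Choose a coaxial cylinder of radius r = 0.0676 m (arbitrary length L) as the Gaussian surface (r < R).
λ_enc = ∫₀^r ρ(r')·2πr' dr' = (2πρ₀/R)·r^3/3 = 5.191×10^-6 C/m.
By Gauss's law (flux through the curved wall only), E·2πrL = λ_enc L/ε₀.
E = 2k|λ_enc|/r = 2(8.99×10^9)(5.191×10^-6)/(0.0676) = 1.38e6 N/C.

E ≈ 1.38×10^6 N/C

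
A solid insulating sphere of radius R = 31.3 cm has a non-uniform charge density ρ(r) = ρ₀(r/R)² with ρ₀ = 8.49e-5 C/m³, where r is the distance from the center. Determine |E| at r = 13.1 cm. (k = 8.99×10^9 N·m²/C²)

4.40×10^4 V/m

By spherical symmetry E is radial; choose a Gaussian sphere of radius r = 13.1 cm (r < R).
Integrate the density: Q_enc = 4π ∫₀^r ρ₀(r'/R)^2 r'² dr' = 4πρ₀ r^5/(5·R²) = 8.403×10^-8 C.
By Gauss's law, ∮E·dA = E·4πr² = Q_enc/ε₀.
E = k|Q_enc|/r² = (8.99×10^9)(8.403×10^-8)/(0.131)² = 4.40×10^4 N/C.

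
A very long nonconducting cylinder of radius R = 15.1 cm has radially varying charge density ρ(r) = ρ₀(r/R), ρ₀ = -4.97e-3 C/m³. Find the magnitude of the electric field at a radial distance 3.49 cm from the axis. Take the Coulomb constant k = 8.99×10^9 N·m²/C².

|E| ≈ 1.51×10^6 N/C

Choose a coaxial cylinder of radius r = 3.49 cm (arbitrary length L) as the Gaussian surface (r < R).
λ_enc = ∫₀^r ρ(r')·2πr' dr' = (2πρ₀/R)·r^3/3 = -2.93e-6 C/m.
Applying ∮E·dA = Q_enc/ε₀ with the end caps contributing no flux:
E = 2k|λ_enc|/r = 2(8.99×10^9)(2.93×10^-6)/(0.0349) = 1.51e6 N/C.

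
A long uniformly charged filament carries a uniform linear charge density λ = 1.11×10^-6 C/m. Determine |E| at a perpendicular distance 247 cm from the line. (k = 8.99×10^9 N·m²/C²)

Take a coaxial cylindrical Gaussian surface of radius r = 247 cm and length L.
Q_enc = λL, so λ_enc = 1.11×10^-6 C/m.
By Gauss's law (flux through the curved wall only), E·2πrL = λ_enc L/ε₀.
E = 2k|λ_enc|/r = 2(8.99×10^9)(1.11×10^-6)/(2.47) = 8.08×10^3 N/C.

E ≈ 8.08×10^3 N/C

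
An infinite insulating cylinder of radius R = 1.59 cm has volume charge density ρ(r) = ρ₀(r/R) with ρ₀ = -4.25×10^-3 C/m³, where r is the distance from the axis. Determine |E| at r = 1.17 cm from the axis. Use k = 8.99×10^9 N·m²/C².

Choose a coaxial cylinder of radius r = 1.17 cm (arbitrary length L) as the Gaussian surface (r < R).
λ_enc = ∫₀^r ρ(r')·2πr' dr' = (2πρ₀/R)·r^3/3 = -8.966e-7 C/m.
Applying ∮E·dA = Q_enc/ε₀ with the end caps contributing no flux:
E = 2k|λ_enc|/r = 2(8.99×10^9)(8.966×10^-7)/(0.0117) = 1.38×10^6 N/C.

|E| = 1.38e6 N/C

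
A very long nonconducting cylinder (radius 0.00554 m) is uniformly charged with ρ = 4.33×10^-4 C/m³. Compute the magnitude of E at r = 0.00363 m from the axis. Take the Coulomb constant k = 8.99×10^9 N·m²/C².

E ≈ 8.88×10^4 N/C

Choose a coaxial cylinder of radius r = 0.00363 m (arbitrary length L) as the Gaussian surface (r < R).
Enclosed charge per unit length: λ_enc = ρ·πr² = (4.33×10^-4)π(0.00363)² = 1.792e-8 C/m.
Since E is radial and uniform over the curved surface, Φ = E·2πrL = Q_enc/ε₀ = λ_enc L/ε₀.
E = 2k|λ_enc|/r = 2(8.99×10^9)(1.792e-8)/(0.00363) = 8.88e4 N/C.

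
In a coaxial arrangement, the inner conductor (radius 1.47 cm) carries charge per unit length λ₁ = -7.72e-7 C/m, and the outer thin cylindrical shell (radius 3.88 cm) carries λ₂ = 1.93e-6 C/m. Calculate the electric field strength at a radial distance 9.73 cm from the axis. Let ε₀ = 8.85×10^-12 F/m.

E ≈ 2.14e5 V/m

Take a coaxial cylindrical Gaussian surface of radius r = 9.73 cm and length L (r > 3.88 cm, enclosing both).
λ_enc = λ₁ + λ₂ = (-7.72e-7) + (1.93e-6) = 1.158e-6 C/m.
Applying ∮E·dA = Q_enc/ε₀ with the end caps contributing no flux:
E = |λ_enc|/(2πε₀r) = (1.158×10^-6)/(2π·8.85×10^-12·0.0973) = 2.14×10^5 N/C.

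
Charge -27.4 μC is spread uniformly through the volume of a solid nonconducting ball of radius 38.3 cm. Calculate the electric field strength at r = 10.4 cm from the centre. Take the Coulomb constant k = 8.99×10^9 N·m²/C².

|E| ≈ 4.56e5 V/m

Symmetry ⇒ E = E(r) r̂. Gaussian sphere of radius r = 10.4 cm (r < R).
For a uniform sphere the enclosed fraction is (r/R)³, so Q_enc = (-27.4 μC)(0.104/0.383)³ = -5.486×10^-7 C.
By Gauss's law, ∮E·dA = E·4πr² = Q_enc/ε₀.
E = k|Q_enc|/r² = (8.99×10^9)(5.486×10^-7)/(0.104)² = 4.56×10^5 N/C.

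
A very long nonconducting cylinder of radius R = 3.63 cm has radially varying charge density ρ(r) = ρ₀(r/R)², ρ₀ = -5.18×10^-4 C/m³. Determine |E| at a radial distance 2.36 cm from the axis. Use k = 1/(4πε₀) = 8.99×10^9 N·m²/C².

|E| ≈ 1.46×10^5 N/C

Choose a coaxial cylinder of radius r = 2.36 cm (arbitrary length L) as the Gaussian surface (r < R).
λ_enc = ∫₀^r ρ(r')·2πr' dr' = (2πρ₀/R²)·r^4/4 = -1.916e-7 C/m.
By Gauss's law (flux through the curved wall only), E·2πrL = λ_enc L/ε₀.
E = 2k|λ_enc|/r = 2(8.99×10^9)(1.916×10^-7)/(0.0236) = 1.46×10^5 N/C.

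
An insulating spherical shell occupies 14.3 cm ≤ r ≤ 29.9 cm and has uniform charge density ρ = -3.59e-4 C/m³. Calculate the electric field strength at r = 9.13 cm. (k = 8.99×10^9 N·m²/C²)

E = 0

Use a concentric Gaussian sphere at r = 9.13 cm (r < 14.3 cm, inside the empty cavity).
No charge is enclosed, so by Gauss's law E·4πr² = 0 ⇒ E = 0.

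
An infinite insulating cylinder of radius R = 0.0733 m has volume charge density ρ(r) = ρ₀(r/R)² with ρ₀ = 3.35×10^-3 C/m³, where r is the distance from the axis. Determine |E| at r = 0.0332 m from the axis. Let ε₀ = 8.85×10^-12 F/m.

E = 6.45e5 N/C

Coaxial Gaussian cylinder, radius r = 0.0332 m, length L (r < R).
Integrating ρ over the cross-section to radius r: λ_enc = (2πρ₀/R²) ∫₀^r r'^3 dr' = 2πρ₀ r^4/(4·R²) = 1.19×10^-6 C/m.
Since E is radial and uniform over the curved surface, Φ = E·2πrL = Q_enc/ε₀ = λ_enc L/ε₀.
E = |λ_enc|/(2πε₀r) = (1.19×10^-6)/(2π·8.85×10^-12·0.0332) = 6.45×10^5 N/C.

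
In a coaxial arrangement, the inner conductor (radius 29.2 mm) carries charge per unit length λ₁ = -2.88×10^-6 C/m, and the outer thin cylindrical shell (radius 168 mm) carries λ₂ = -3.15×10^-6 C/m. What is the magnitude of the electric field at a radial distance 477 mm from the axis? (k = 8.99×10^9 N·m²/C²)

Coaxial Gaussian cylinder, radius r = 477 mm, length L (r > 168 mm, enclosing both).
λ_enc = λ₁ + λ₂ = (-2.88×10^-6) + (-3.15×10^-6) = -6.03×10^-6 C/m.
By Gauss's law (flux through the curved wall only), E·2πrL = λ_enc L/ε₀.
E = 2k|λ_enc|/r = 2(8.99×10^9)(6.03×10^-6)/(0.477) = 2.27e5 N/C.

E ≈ 2.27×10^5 N/C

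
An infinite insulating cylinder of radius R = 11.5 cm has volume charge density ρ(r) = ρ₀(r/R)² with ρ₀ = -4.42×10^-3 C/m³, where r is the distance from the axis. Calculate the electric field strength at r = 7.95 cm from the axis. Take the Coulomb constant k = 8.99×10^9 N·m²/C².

E ≈ 4.74×10^6 N/C

Coaxial Gaussian cylinder, radius r = 7.95 cm, length L (r < R).
λ_enc = ∫₀^r ρ(r')·2πr' dr' = (2πρ₀/R²)·r^4/4 = -2.097e-5 C/m.
Since E is radial and uniform over the curved surface, Φ = E·2πrL = Q_enc/ε₀ = λ_enc L/ε₀.
E = 2k|λ_enc|/r = 2(8.99×10^9)(2.097×10^-5)/(0.0795) = 4.74×10^6 N/C.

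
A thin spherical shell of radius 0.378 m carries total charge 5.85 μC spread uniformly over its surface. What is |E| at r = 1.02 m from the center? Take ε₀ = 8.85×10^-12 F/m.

E = 5.06×10^4 N/C

Use a concentric Gaussian sphere at r = 1.02 m (r > 0.378 m).
The entire shell is enclosed: Q_enc = 5.85e-6 C.
Gauss's law: E·4πr² = Q_enc/ε₀.
E = |Q_enc|/(4πε₀r²) = (5.85e-6)/(4π·8.85×10^-12·(1.02)²) = 5.06e4 N/C.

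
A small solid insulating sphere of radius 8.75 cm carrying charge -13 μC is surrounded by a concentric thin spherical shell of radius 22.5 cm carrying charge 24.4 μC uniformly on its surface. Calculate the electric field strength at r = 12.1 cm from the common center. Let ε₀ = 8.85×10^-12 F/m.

Take a concentric spherical Gaussian surface of radius r = 12.1 cm (between the bodies, 8.75 cm < r < 22.5 cm).
Only the inner charge is enclosed; the outer shell contributes nothing inside itself. Q_enc = -13 μC = -1.30e-5 C.
By Gauss's law, ∮E·dA = E·4πr² = Q_enc/ε₀.
E = |Q_enc|/(4πε₀r²) = (1.30×10^-5)/(4π·8.85×10^-12·(0.121)²) = 7.98×10^6 N/C.

7.98×10^6 N/C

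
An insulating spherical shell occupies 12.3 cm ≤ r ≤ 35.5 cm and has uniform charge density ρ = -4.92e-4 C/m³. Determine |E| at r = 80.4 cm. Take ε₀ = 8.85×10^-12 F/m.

|E| ≈ 1.23×10^6 N/C

By spherical symmetry E is radial; choose a Gaussian sphere of radius r = 80.4 cm (r > 35.5 cm, enclosing the whole shell).
Q_enc = ρ·(4π/3)(b³ − a³) = (-4.92e-4)·(4π/3)·((0.355)³ − (0.123)³) = -8.837×10^-5 C.
Gauss's law: E·4πr² = Q_enc/ε₀.
E = |Q_enc|/(4πε₀r²) = (8.837×10^-5)/(4π·8.85×10^-12·(0.804)²) = 1.23×10^6 N/C.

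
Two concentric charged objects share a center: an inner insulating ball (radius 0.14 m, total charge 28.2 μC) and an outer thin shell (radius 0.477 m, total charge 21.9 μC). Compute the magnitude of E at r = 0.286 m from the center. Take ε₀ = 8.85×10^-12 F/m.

E ≈ 3.10e6 N/C

Take a concentric spherical Gaussian surface of radius r = 0.286 m (between the bodies, 0.14 m < r < 0.477 m).
The shell at 0.477 m lies outside the Gaussian surface, so Q_enc = 28.2 μC = 2.82×10^-5 C.
Since E is radial and uniform over the Gaussian sphere, Φ = E·4πr² = Q_enc/ε₀.
E = |Q_enc|/(4πε₀r²) = (2.82×10^-5)/(4π·8.85×10^-12·(0.286)²) = 3.10×10^6 N/C.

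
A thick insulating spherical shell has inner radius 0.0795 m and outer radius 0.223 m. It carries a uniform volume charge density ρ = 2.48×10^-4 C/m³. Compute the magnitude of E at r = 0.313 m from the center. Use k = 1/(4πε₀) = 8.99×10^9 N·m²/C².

Symmetry ⇒ E = E(r) r̂. Gaussian sphere of radius r = 0.313 m (r > 0.223 m, enclosing the whole shell).
Q_enc = ρ·(4π/3)(b³ − a³) = (2.48×10^-4)·(4π/3)·((0.223)³ − (0.0795)³) = 1.10e-5 C.
By Gauss's law, ∮E·dA = E·4πr² = Q_enc/ε₀.
E = k|Q_enc|/r² = (8.99×10^9)(1.10×10^-5)/(0.313)² = 1.01×10^6 N/C.

|E| = 1.01×10^6 N/C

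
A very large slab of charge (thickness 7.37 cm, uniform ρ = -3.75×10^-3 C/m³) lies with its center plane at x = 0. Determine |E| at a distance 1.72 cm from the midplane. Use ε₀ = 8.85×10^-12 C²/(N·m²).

|E| ≈ 7.29e6 N/C

By symmetry E is perpendicular to the slab. A Gaussian pillbox from −1.72 cm to +1.72 cm (face area A) lies entirely within the slab.
Q_enc = ρ·(2x)·A and flux = 2EA, so 2EA = 2ρxA/ε₀ ⇒ E = |ρ|x/ε₀.
E = (3.75×10^-3)(0.0172)/(8.85×10^-12) = 7.29e6 N/C.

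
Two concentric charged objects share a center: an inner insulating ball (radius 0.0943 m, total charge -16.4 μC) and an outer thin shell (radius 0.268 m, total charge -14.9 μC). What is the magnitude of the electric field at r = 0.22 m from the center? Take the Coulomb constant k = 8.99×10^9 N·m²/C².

3.05e6 V/m

Symmetry ⇒ E = E(r) r̂. Gaussian sphere of radius r = 0.22 m (between the bodies, 0.0943 m < r < 0.268 m).
Only the inner charge is enclosed; the outer shell contributes nothing inside itself. Q_enc = -16.4 μC = -1.64×10^-5 C.
Since E is radial and uniform over the Gaussian sphere, Φ = E·4πr² = Q_enc/ε₀.
E = k|Q_enc|/r² = (8.99×10^9)(1.64×10^-5)/(0.22)² = 3.05×10^6 N/C.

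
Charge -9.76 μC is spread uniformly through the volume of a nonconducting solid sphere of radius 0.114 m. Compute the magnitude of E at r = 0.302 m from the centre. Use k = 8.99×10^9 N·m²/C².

Use a concentric Gaussian sphere at r = 0.302 m (r > R, so the entire charge is enclosed).
Q_enc = -9.76 μC = -9.76×10^-6 C.
Gauss's law: E·4πr² = Q_enc/ε₀.
E = k|Q_enc|/r² = (8.99×10^9)(9.76×10^-6)/(0.302)² = 9.62e5 N/C.

|E| ≈ 9.62e5 N/C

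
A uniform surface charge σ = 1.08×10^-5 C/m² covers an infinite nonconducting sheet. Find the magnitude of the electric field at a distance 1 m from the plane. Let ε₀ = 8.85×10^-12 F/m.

|E| = 6.10×10^5 N/C

Choose a cylindrical pillbox piercing the sheet, end faces (area A) parallel to it.
Flux Φ = 2EA and Q_enc = σA, so 2EA = σA/ε₀ ⇒ E = |σ|/(2ε₀), independent of distance.
E = |σ|/(2ε₀) = (1.08e-5)/(2·8.85×10^-12) = 6.10e5 N/C.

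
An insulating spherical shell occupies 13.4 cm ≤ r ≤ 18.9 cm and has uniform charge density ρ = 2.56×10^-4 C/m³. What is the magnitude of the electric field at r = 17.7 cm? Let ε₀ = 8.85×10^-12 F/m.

|E| = 9.66×10^5 N/C

By spherical symmetry E is radial; choose a Gaussian sphere of radius r = 17.7 cm (within the shell material, 13.4 cm < r < 18.9 cm).
Enclosed charge is the volume from a to r: Q_enc = (4π/3)ρ(r³ − a³) = 3.366e-6 C.
Applying ∮E·dA = Q_enc/ε₀ with Φ = E(4πr²):
E = |Q_enc|/(4πε₀r²) = (3.366×10^-6)/(4π·8.85×10^-12·(0.177)²) = 9.66e5 N/C.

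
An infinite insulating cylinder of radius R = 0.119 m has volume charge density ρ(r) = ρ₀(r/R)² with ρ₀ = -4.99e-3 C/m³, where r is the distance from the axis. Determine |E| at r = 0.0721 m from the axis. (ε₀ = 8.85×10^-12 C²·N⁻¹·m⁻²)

E = 3.73×10^6 N/C

Coaxial Gaussian cylinder, radius r = 0.0721 m, length L (r < R).
λ_enc = ∫₀^r ρ(r')·2πr' dr' = (2πρ₀/R²)·r^4/4 = -1.496×10^-5 C/m.
By Gauss's law (flux through the curved wall only), E·2πrL = λ_enc L/ε₀.
E = |λ_enc|/(2πε₀r) = (1.496×10^-5)/(2π·8.85×10^-12·0.0721) = 3.73×10^6 N/C.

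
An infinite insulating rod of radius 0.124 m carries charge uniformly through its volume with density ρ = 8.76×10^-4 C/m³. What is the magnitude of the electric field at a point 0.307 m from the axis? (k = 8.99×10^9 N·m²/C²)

E ≈ 2.48e6 V/m

Take a coaxial cylindrical Gaussian surface of radius r = 0.307 m and length L (r > 0.124 m, full cross-section enclosed).
λ_enc = ρ·πR² = (8.76×10^-4)π(0.124)² = 4.232×10^-5 C/m.
Gauss's law: E·2πrL = λ_enc L/ε₀.
E = 2k|λ_enc|/r = 2(8.99×10^9)(4.232×10^-5)/(0.307) = 2.48×10^6 N/C.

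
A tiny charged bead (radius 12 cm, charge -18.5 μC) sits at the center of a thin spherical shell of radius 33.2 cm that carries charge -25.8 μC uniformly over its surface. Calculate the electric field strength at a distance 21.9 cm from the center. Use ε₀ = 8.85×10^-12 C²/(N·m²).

E ≈ 3.47×10^6 N/C

Take a concentric spherical Gaussian surface of radius r = 21.9 cm (between the bodies, 12 cm < r < 33.2 cm).
The shell at 33.2 cm lies outside the Gaussian surface, so Q_enc = -18.5 μC = -1.85e-5 C.
Applying ∮E·dA = Q_enc/ε₀ with Φ = E(4πr²):
E = |Q_enc|/(4πε₀r²) = (1.85×10^-5)/(4π·8.85×10^-12·(0.219)²) = 3.47e6 N/C.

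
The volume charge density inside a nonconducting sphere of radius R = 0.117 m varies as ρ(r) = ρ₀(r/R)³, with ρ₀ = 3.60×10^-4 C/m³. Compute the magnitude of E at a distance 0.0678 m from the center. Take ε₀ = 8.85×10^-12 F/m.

8.94×10^4 N/C

By spherical symmetry E is radial; choose a Gaussian sphere of radius r = 0.0678 m (r < R).
Integrate the density: Q_enc = 4π ∫₀^r ρ₀(r'/R)^3 r'² dr' = 4πρ₀ r^6/(6·R³) = 4.573×10^-8 C.
Since E is radial and uniform over the Gaussian sphere, Φ = E·4πr² = Q_enc/ε₀.
E = |Q_enc|/(4πε₀r²) = (4.573×10^-8)/(4π·8.85×10^-12·(0.0678)²) = 8.94×10^4 N/C.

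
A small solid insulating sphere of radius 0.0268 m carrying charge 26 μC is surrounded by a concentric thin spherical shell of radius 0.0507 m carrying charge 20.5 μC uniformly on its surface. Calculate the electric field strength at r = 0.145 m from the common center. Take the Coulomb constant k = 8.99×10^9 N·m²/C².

Symmetry ⇒ E = E(r) r̂. Gaussian sphere of radius r = 0.145 m (r > 0.0507 m, enclosing both).
Q_enc = (26 μC) + (20.5 μC) = 4.65×10^-5 C.
Gauss's law: E·4πr² = Q_enc/ε₀.
E = k|Q_enc|/r² = (8.99×10^9)(4.65×10^-5)/(0.145)² = 1.99e7 N/C.

|E| ≈ 1.99e7 N/C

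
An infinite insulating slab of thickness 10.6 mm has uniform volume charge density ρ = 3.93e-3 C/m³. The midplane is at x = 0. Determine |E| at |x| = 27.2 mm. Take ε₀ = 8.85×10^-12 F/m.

The point |x| = 27.2 mm lies outside the slab (half-thickness 0.0053 m). A symmetric pillbox spanning the full slab encloses Q_enc = ρ·d·A.
Flux = 2EA ⇒ E = |ρ|d/(2ε₀), independent of distance outside.
E = (3.93×10^-3)(0.0106)/(2·8.85×10^-12) = 2.35×10^6 N/C.

|E| = 2.35×10^6 V/m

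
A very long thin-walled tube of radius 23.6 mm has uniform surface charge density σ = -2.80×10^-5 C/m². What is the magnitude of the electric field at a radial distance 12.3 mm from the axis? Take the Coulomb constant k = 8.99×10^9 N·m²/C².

|E| = 0 N/C

Take a coaxial cylindrical Gaussian surface of radius r = 12.3 mm and length L (r < 23.6 mm, inside the shell).
All the surface charge lies outside this cylinder: Q_enc = 0, hence E = 0.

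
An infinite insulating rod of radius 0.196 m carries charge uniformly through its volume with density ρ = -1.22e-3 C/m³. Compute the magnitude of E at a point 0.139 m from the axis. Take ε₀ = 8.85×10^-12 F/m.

By cylindrical symmetry E is radial; use a coaxial Gaussian cylinder of radius 0.139 m and length L (r < R).
Enclosed charge per unit length: λ_enc = ρ·πr² = (-1.22e-3)π(0.139)² = -7.405×10^-5 C/m.
Applying ∮E·dA = Q_enc/ε₀ with the end caps contributing no flux:
E = |λ_enc|/(2πε₀r) = (7.405×10^-5)/(2π·8.85×10^-12·0.139) = 9.58e6 N/C.

|E| = 9.58×10^6 N/C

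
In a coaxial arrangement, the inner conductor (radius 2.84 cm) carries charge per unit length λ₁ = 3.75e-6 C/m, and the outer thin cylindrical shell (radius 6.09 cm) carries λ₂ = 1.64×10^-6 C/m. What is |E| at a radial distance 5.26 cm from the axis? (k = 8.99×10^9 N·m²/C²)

|E| = 1.28×10^6 V/m

Coaxial Gaussian cylinder, radius r = 5.26 cm, length L (between the conductors, 2.84 cm < r < 6.09 cm).
Only the inner wire is enclosed; the outer shell contributes nothing inside itself. λ_enc = λ₁ = 3.75×10^-6 C/m.
Since E is radial and uniform over the curved surface, Φ = E·2πrL = Q_enc/ε₀ = λ_enc L/ε₀.
E = 2k|λ_enc|/r = 2(8.99×10^9)(3.75e-6)/(0.0526) = 1.28e6 N/C.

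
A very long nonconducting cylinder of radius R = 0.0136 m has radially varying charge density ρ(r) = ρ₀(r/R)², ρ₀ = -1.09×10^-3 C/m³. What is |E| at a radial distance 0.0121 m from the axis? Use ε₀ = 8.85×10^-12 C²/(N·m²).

|E| ≈ 2.95e5 V/m

Choose a coaxial cylinder of radius r = 0.0121 m (arbitrary length L) as the Gaussian surface (r < R).
λ_enc = ∫₀^r ρ(r')·2πr' dr' = (2πρ₀/R²)·r^4/4 = -1.984×10^-7 C/m.
Since E is radial and uniform over the curved surface, Φ = E·2πrL = Q_enc/ε₀ = λ_enc L/ε₀.
E = |λ_enc|/(2πε₀r) = (1.984×10^-7)/(2π·8.85×10^-12·0.0121) = 2.95×10^5 N/C.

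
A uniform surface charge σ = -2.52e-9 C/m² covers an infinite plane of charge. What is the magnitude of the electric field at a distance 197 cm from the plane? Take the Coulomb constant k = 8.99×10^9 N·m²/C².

|E| = 142 N/C

Choose a cylindrical pillbox piercing the sheet, end faces (area A) parallel to it.
Flux Φ = 2EA and Q_enc = σA, so 2EA = σA/ε₀ ⇒ E = |σ|/(2ε₀), independent of distance.
E = 2πk|σ| = 2π(8.99×10^9)(2.52×10^-9) = 142 N/C.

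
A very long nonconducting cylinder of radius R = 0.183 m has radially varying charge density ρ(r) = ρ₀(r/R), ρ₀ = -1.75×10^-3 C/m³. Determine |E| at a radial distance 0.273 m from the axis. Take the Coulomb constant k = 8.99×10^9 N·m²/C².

Choose a coaxial cylinder of radius r = 0.273 m (arbitrary length L) as the Gaussian surface (r > R, full charge per length enclosed).
λ_enc = 2π ∫₀^R ρ₀(r'/R)^1 r' dr' = 2πρ₀R²/3 = -1.227×10^-4 C/m.
Applying ∮E·dA = Q_enc/ε₀ with the end caps contributing no flux:
E = 2k|λ_enc|/r = 2(8.99×10^9)(1.227×10^-4)/(0.273) = 8.08×10^6 N/C.

|E| = 8.08×10^6 N/C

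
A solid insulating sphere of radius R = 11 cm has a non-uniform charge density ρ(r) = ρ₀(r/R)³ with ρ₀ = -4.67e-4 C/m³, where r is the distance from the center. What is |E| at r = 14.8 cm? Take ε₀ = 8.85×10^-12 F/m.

Symmetry ⇒ E = E(r) r̂. Gaussian sphere of radius r = 14.8 cm (r > R, all charge enclosed).
Q_enc = 4π ∫₀^R ρ₀(r'/R)^3 r'² dr' = 4πρ₀R³/6 = -1.302×10^-6 C.
By Gauss's law, ∮E·dA = E·4πr² = Q_enc/ε₀.
E = |Q_enc|/(4πε₀r²) = (1.302×10^-6)/(4π·8.85×10^-12·(0.148)²) = 5.34×10^5 N/C.

|E| = 5.34e5 N/C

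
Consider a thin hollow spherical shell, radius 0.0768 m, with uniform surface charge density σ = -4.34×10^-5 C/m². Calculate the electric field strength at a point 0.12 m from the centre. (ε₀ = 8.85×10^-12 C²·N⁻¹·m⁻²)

Symmetry ⇒ E = E(r) r̂. Gaussian sphere of radius r = 0.12 m (r > 0.0768 m).
The entire shell is enclosed: Q_enc = σ·4πR² = (-4.34×10^-5)·4π·(0.0768)² = -3.217×10^-6 C.
By Gauss's law, ∮E·dA = E·4πr² = Q_enc/ε₀.
E = |Q_enc|/(4πε₀r²) = (3.217×10^-6)/(4π·8.85×10^-12·(0.12)²) = 2.01×10^6 N/C.

E ≈ 2.01×10^6 N/C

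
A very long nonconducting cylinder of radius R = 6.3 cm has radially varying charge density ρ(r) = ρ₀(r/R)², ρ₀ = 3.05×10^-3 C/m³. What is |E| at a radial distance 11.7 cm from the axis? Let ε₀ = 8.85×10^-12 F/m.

E ≈ 2.92e6 N/C

By cylindrical symmetry E is radial; use a coaxial Gaussian cylinder of radius 11.7 cm and length L (r > R, full charge per length enclosed).
λ_enc = 2π ∫₀^R ρ₀(r'/R)^2 r' dr' = 2πρ₀R²/4 = 1.902×10^-5 C/m.
Gauss's law: E·2πrL = λ_enc L/ε₀.
E = |λ_enc|/(2πε₀r) = (1.902×10^-5)/(2π·8.85×10^-12·0.117) = 2.92×10^6 N/C.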